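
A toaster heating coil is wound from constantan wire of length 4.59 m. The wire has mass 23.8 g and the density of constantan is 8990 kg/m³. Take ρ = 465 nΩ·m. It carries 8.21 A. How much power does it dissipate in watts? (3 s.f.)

ρ = 465 nΩ·m = 4.65×10^-7 Ω·m
A = m/(density·L) = 0.0238/(8990×4.59) = 5.7677e-07 m²
R = ρL/A = (4.65×10^-7)(4.59)/(5.7677e-07) = 3.701 Ω
P = I²R = (8.21)² × 3.701 = 249 W

249 W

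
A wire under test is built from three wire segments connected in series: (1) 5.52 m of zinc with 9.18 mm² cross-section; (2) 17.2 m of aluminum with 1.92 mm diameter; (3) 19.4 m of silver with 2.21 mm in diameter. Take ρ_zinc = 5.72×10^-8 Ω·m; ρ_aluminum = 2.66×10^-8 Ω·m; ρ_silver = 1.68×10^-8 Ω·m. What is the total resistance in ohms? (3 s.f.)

Seg 1: A = 9.18 mm² = 9.180e-06 m²
R_1 = (5.72×10^-8)(5.52)/(9.180e-06) = 0.03439 Ω
Seg 2: A = π(d/2)² = π(9.6000e-04 m)² = 2.895e-06 m²
R_2 = (2.66×10^-8)(17.2)/(2.895e-06) = 0.158 Ω
Seg 3: A = π(d/2)² = π(1.1050e-03 m)² = 3.836e-06 m²
R_3 = (1.68×10^-8)(19.4)/(3.836e-06) = 0.08496 Ω
R_total = R_1 + R_2 + R_3 = 0.277 Ω

0.277 Ω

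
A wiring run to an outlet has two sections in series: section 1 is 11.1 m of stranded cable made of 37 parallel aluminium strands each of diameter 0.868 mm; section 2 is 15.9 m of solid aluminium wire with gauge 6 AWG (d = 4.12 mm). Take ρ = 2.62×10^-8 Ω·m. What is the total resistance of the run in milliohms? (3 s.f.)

44.5 mΩ

Section 1: A_strand = π(4.3400e-04)² = 5.917e-07 m²; R₁ = ρL/(N·A_s) = (2.62×10^-8)(11.1)/(37×5.917e-07) = 0.01328 Ω
Section 2: A = π(4.12/2 mm)² = π(2.0600e-03 m)² = 1.333e-05 m²
R₂ = (2.62×10^-8)(15.9)/(1.333e-05) = 0.03125 Ω
R = R₁ + R₂ = 44.5 mΩ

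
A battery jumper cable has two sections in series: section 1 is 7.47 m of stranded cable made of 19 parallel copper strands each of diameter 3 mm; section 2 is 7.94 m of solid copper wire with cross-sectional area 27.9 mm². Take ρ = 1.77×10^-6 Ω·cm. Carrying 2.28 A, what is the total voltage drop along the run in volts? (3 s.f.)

ρ = 1.77×10^-6 Ω·cm = 1.77×10^-8 Ω·m
Section 1: A_strand = π(1.5000e-03)² = 7.069e-06 m²; R₁ = ρL/(N·A_s) = (1.77×10^-8)(7.47)/(19×7.069e-06) = 9.845×10^-4 Ω
Section 2: A = 27.9 mm² = 2.790e-05 m²
R₂ = (1.77×10^-8)(7.94)/(2.790e-05) = 0.005037 Ω
R = R₁ + R₂ = 0.006022 Ω
V = IR = 2.28 × 0.006022 = 0.0137 V

0.0137 V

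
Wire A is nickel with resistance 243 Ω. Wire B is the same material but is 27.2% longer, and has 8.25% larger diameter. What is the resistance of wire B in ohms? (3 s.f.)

264 Ω

R ∝ L/d², so R_B/R_A = (1 + 27.2/100) × (1 + 8.25/100)⁻²
= 1.272 × 0.8534 = 1.085
R_B = 1.085 × 243 = 264 Ω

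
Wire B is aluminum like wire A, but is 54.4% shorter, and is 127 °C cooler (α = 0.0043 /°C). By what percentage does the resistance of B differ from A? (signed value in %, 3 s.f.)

-79.3%

R ∝ ρL/d² with ρ ∝ (1+αΔT), so R_B/R_A = (1 − 54.4/100) × (1 − 0.0043×127)
= 0.456 × 0.4539 = 0.207
(R_B − R_A)/R_A = 0.207 − 1 = -79.3%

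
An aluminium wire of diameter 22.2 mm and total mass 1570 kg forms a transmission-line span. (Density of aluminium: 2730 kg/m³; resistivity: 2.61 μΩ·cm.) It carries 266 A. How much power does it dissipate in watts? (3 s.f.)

ρ = 2.61 μΩ·cm = 2.61×10^-8 Ω·m
A = π(d/2)² = π(1.1100e-02 m)² = 3.8708e-04 m²
L = m/(density·A) = 1570/(2730×3.8708e-04) = 1486 m
R = ρL/A = (2.61×10^-8)(1486)/(3.8708e-04) = 0.1002 Ω
P = I²R = (266)² × 0.1002 = 7090 W

7090 W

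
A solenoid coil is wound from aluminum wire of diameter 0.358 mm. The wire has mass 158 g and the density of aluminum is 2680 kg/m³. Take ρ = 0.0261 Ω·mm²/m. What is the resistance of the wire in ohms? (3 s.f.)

152 Ω

ρ = 0.0261 Ω·mm²/m = 2.61×10^-8 Ω·m
A = π(d/2)² = π(1.7900e-04 m)² = 1.0066e-07 m²
L = m/(density·A) = 0.158/(2680×1.0066e-07) = 585.7 m
R = ρL/A = (2.61×10^-8)(585.7)/(1.0066e-07) = 152 Ω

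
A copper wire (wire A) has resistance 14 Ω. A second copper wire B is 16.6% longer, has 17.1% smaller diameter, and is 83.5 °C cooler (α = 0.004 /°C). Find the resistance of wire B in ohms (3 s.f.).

15.8 Ω

R ∝ ρL/d² with ρ ∝ (1+αΔT), so R_B/R_A = (1 + 16.6/100) × (1 − 17.1/100)⁻² × (1 − 0.004×83.5)
= 1.166 × 1.455 × 0.666 = 1.13
R_B = 1.13 × 14 = 15.8 Ω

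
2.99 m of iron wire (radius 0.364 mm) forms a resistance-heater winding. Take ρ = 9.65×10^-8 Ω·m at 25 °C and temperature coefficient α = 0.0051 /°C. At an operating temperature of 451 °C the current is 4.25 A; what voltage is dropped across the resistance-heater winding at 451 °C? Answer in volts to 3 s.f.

A = πr² = π(3.6400e-04 m)² = 4.162e-07 m²
R₍25₎ = ρL/A = (9.65×10^-8)(2.99)/(4.162e-07) = 0.6932 Ω
R₍451₎ = R₍25₎(1 + αΔT) = 0.6932 × (1 + 0.0051×426) = 2.199 Ω
V = IR = 4.25 × 2.199 = 9.35 V

9.35 V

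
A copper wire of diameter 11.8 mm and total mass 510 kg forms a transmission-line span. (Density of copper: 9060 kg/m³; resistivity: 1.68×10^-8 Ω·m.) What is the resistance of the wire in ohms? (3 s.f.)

0.0791 Ω

A = π(d/2)² = π(5.9000e-03 m)² = 1.0936e-04 m²
L = m/(density·A) = 510/(9060×1.0936e-04) = 514.7 m
R = ρL/A = (1.68×10^-8)(514.7)/(1.0936e-04) = 0.0791 Ω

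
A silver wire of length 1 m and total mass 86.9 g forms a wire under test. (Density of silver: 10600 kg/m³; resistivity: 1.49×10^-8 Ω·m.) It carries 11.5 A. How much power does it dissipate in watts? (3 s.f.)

0.240 W

A = m/(density·L) = 0.0869/(10600×1) = 8.1981e-06 m²
R = ρL/A = (1.49×10^-8)(1)/(8.1981e-06) = 0.001817 Ω
P = I²R = (11.5)² × 0.001817 = 0.240 W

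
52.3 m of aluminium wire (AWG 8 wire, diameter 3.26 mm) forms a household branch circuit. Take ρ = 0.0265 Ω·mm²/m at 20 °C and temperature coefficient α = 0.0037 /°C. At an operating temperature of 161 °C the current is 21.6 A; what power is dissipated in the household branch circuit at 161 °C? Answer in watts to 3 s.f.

118 W

ρ = 0.0265 Ω·mm²/m = 2.65×10^-8 Ω·m
A = π(3.26/2 mm)² = π(1.6300e-03 m)² = 8.347e-06 m²
R₍20₎ = ρL/A = (2.65×10^-8)(52.3)/(8.347e-06) = 0.166 Ω
R₍161₎ = R₍20₎(1 + αΔT) = 0.166 × (1 + 0.0037×141) = 0.2527 Ω
P = I²R = (21.6)² × 0.2527 = 118 W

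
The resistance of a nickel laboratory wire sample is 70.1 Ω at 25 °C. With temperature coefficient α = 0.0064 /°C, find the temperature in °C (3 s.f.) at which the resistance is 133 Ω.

R = R₀(1 + α(T − T₀)) ⇒ T = T₀ + (R/R₀ − 1)/α
T = 25 + (133/70.1 − 1)/0.0064 = 25 + (0.8973)/0.0064 = 165 °C

165 °C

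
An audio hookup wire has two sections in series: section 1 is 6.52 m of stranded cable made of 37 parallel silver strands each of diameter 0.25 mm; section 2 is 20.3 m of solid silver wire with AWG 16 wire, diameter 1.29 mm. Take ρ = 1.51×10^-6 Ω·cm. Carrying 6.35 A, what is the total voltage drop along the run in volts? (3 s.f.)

1.83 V

ρ = 1.51×10^-6 Ω·cm = 1.51×10^-8 Ω·m
Section 1: A_strand = π(1.2500e-04)² = 4.909e-08 m²; R₁ = ρL/(N·A_s) = (1.51×10^-8)(6.52)/(37×4.909e-08) = 0.05421 Ω
Section 2: A = π(1.29/2 mm)² = π(6.4500e-04 m)² = 1.307e-06 m²
R₂ = (1.51×10^-8)(20.3)/(1.307e-06) = 0.2345 Ω
R = R₁ + R₂ = 0.2887 Ω
V = IR = 6.35 × 0.2887 = 1.83 V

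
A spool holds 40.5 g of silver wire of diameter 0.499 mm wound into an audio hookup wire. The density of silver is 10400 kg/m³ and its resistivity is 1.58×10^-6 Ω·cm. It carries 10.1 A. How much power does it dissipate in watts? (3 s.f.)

ρ = 1.58×10^-6 Ω·cm = 1.58×10^-8 Ω·m
A = π(d/2)² = π(2.4950e-04 m)² = 1.9556e-07 m²
L = m/(density·A) = 0.0405/(10400×1.9556e-07) = 19.91 m
R = ρL/A = (1.58×10^-8)(19.91)/(1.9556e-07) = 1.609 Ω
P = I²R = (10.1)² × 1.609 = 164 W

164 W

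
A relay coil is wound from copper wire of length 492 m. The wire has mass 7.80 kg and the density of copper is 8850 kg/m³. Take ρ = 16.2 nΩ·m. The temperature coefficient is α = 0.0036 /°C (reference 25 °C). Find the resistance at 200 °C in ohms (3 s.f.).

ρ = 16.2 nΩ·m = 1.62×10^-8 Ω·m
A = m/(density·L) = 7.8/(8850×492) = 1.7914e-06 m²
R = ρL/A = (1.62×10^-8)(492)/(1.7914e-06) = 4.449 Ω
R(200 °C) = 4.449 × (1 + 0.0036×175) = 7.25 Ω

7.25 Ω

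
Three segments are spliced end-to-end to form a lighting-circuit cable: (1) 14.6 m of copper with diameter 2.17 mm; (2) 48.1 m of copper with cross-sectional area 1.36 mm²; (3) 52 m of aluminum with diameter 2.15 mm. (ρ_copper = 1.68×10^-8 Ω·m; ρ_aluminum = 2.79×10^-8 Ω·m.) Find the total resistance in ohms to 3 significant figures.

Seg 1: A = π(d/2)² = π(1.0850e-03 m)² = 3.698e-06 m²
R_1 = (1.68×10^-8)(14.6)/(3.698e-06) = 0.06632 Ω
Seg 2: A = 1.36 mm² = 1.360e-06 m²
R_2 = (1.68×10^-8)(48.1)/(1.360e-06) = 0.5942 Ω
Seg 3: A = π(d/2)² = π(1.0750e-03 m)² = 3.631e-06 m²
R_3 = (2.79×10^-8)(52)/(3.631e-06) = 0.3996 Ω
R_total = R_1 + R_2 + R_3 = 1.06 Ω

1.06 Ω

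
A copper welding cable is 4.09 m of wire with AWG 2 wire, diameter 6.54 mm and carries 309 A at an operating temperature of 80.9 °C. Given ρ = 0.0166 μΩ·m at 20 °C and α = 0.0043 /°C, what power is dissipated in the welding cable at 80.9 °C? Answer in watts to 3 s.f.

244 W

ρ = 0.0166 μΩ·m = 1.66×10^-8 Ω·m
A = π(6.54/2 mm)² = π(3.2700e-03 m)² = 3.359e-05 m²
R₍20₎ = ρL/A = (1.66×10^-8)(4.09)/(3.359e-05) = 0.002021 Ω
R₍80.9₎ = R₍20₎(1 + αΔT) = 0.002021 × (1 + 0.0043×60.9) = 0.00255 Ω
P = I²R = (309)² × 0.00255 = 244 W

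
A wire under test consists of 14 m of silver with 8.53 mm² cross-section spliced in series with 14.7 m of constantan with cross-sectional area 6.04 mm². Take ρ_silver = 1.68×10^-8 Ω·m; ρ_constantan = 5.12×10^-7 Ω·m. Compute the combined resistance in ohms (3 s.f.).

1.27 Ω

Segment 1: A = 8.53 mm² = 8.530e-06 m²
R₁ = ρL/A = (1.68×10^-8)(14)/(8.530e-06) = 0.02757 Ω
Segment 2: A = 6.04 mm² = 6.040e-06 m²
R₂ = (5.12×10^-7)(14.7)/(6.040e-06) = 1.246 Ω
R = R₁ + R₂ = 1.27 Ω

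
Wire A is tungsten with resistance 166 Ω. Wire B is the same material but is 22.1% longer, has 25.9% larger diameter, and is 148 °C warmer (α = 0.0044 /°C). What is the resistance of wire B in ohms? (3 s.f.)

R ∝ ρL/d² with ρ ∝ (1+αΔT), so R_B/R_A = (1 + 22.1/100) × (1 + 25.9/100)⁻² × (1 + 0.0044×148)
= 1.221 × 0.6309 × 1.651 = 1.272
R_B = 1.272 × 166 = 211 Ω

211 Ω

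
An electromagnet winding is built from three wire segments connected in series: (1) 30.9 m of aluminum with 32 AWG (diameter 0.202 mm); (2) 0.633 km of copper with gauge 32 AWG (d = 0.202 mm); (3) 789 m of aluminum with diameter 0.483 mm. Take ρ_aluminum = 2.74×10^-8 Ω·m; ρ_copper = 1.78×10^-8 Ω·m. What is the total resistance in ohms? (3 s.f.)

Seg 1: A = π(0.202/2 mm)² = π(1.0100e-04 m)² = 3.205e-08 m²
R_1 = (2.74×10^-8)(30.9)/(3.205e-08) = 26.42 Ω
Seg 2: A = π(0.202/2 mm)² = π(1.0100e-04 m)² = 3.205e-08 m²
R_2 = (1.78×10^-8)(633)/(3.205e-08) = 351.6 Ω
Seg 3: A = π(d/2)² = π(2.4150e-04 m)² = 1.832e-07 m²
R_3 = (2.74×10^-8)(789)/(1.832e-07) = 118 Ω
R_total = R_1 + R_2 + R_3 = 496 Ω

496 Ω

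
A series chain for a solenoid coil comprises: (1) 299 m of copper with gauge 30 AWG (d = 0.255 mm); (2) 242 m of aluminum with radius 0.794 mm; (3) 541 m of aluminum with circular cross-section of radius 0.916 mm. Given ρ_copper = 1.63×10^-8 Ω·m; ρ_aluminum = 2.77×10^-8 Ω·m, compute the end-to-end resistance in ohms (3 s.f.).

105 Ω

Seg 1: A = π(0.255/2 mm)² = π(1.2750e-04 m)² = 5.107e-08 m²
R_1 = (1.63×10^-8)(299)/(5.107e-08) = 95.43 Ω
Seg 2: A = πr² = π(7.9400e-04 m)² = 1.981e-06 m²
R_2 = (2.77×10^-8)(242)/(1.981e-06) = 3.385 Ω
Seg 3: A = πr² = π(9.1600e-04 m)² = 2.636e-06 m²
R_3 = (2.77×10^-8)(541)/(2.636e-06) = 5.685 Ω
R_total = R_1 + R_2 + R_3 = 105 Ω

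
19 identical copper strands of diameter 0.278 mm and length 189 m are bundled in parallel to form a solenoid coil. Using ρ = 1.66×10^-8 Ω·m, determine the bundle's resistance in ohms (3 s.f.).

2.72 Ω

A_strand = π(1.3900e-04 m)² = 6.070e-08 m²
R_strand = ρL/A = (1.66×10^-8)(189)/(6.070e-08) = 51.69 Ω
R_total = R_strand/N = 51.69/19 = 2.72 Ω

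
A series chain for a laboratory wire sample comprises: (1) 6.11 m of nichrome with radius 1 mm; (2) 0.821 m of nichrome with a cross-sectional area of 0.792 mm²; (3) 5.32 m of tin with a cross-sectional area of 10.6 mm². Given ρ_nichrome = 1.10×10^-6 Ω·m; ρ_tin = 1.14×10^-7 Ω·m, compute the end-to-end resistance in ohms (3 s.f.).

Seg 1: A = πr² = π(1.0000e-03 m)² = 3.142e-06 m²
R_1 = (1.10×10^-6)(6.11)/(3.142e-06) = 2.139 Ω
Seg 2: A = 0.792 mm² = 7.920e-07 m²
R_2 = (1.10×10^-6)(0.821)/(7.920e-07) = 1.14 Ω
Seg 3: A = 10.6 mm² = 1.060e-05 m²
R_3 = (1.14×10^-7)(5.32)/(1.060e-05) = 0.05722 Ω
R_total = R_1 + R_2 + R_3 = 3.34 Ω

3.34 Ω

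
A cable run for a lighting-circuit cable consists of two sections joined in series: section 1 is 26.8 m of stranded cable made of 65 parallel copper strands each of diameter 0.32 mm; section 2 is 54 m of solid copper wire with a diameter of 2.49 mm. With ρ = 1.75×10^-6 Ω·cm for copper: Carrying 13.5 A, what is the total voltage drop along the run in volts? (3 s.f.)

ρ = 1.75×10^-6 Ω·cm = 1.75×10^-8 Ω·m
Section 1: A_strand = π(1.6000e-04)² = 8.042e-08 m²; R₁ = ρL/(N·A_s) = (1.75×10^-8)(26.8)/(65×8.042e-08) = 0.08972 Ω
Section 2: A = π(d/2)² = π(1.2450e-03 m)² = 4.870e-06 m²
R₂ = (1.75×10^-8)(54)/(4.870e-06) = 0.1941 Ω
R = R₁ + R₂ = 0.2838 Ω
V = IR = 13.5 × 0.2838 = 3.83 V

3.83 V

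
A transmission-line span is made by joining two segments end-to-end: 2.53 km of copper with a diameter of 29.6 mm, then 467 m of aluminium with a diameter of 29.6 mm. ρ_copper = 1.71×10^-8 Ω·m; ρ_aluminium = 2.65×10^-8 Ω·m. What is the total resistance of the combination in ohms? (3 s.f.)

Segment 1: A = π(d/2)² = π(1.4800e-02 m)² = 6.881e-04 m²
R₁ = ρL/A = (1.71×10^-8)(2530)/(6.881e-04) = 0.06287 Ω
R₂ = (2.65×10^-8)(467)/(6.881e-04) = 0.01798 Ω
R = R₁ + R₂ = 0.0809 Ω

0.0809 Ω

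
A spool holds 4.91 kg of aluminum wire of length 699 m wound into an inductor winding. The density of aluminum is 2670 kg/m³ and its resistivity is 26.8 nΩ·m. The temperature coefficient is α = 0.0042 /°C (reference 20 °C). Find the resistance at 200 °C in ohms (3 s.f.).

12.5 Ω

ρ = 26.8 nΩ·m = 2.68×10^-8 Ω·m
A = m/(density·L) = 4.91/(2670×699) = 2.6308e-06 m²
R = ρL/A = (2.68×10^-8)(699)/(2.6308e-06) = 7.121 Ω
R(200 °C) = 7.121 × (1 + 0.0042×180) = 12.5 Ω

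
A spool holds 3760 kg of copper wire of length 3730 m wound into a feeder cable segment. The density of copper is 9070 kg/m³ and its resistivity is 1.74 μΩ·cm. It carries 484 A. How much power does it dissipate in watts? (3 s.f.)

ρ = 1.74 μΩ·cm = 1.74×10^-8 Ω·m
A = m/(density·L) = 3760/(9070×3730) = 1.1114e-04 m²
R = ρL/A = (1.74×10^-8)(3730)/(1.1114e-04) = 0.584 Ω
P = I²R = (484)² × 0.584 = 1.37×10^5 W

1.37×10^5 W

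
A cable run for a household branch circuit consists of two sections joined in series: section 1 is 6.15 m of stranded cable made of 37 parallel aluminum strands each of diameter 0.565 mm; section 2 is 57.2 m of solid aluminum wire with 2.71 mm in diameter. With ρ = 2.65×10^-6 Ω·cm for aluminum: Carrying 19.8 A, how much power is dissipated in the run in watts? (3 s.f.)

ρ = 2.65×10^-6 Ω·cm = 2.65×10^-8 Ω·m
Section 1: A_strand = π(2.8250e-04)² = 2.507e-07 m²; R₁ = ρL/(N·A_s) = (2.65×10^-8)(6.15)/(37×2.507e-07) = 0.01757 Ω
Section 2: A = π(d/2)² = π(1.3550e-03 m)² = 5.768e-06 m²
R₂ = (2.65×10^-8)(57.2)/(5.768e-06) = 0.2628 Ω
R = R₁ + R₂ = 0.2804 Ω
P = I²R = (19.8)² × 0.2804 = 110 W

110 W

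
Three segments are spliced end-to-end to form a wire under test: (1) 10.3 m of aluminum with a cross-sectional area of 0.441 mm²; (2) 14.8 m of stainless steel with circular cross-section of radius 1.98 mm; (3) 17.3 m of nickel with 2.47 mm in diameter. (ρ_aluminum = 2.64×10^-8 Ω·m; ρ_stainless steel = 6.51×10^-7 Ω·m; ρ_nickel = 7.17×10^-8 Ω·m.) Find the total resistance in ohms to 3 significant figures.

1.66 Ω

Seg 1: A = 0.441 mm² = 4.410e-07 m²
R_1 = (2.64×10^-8)(10.3)/(4.410e-07) = 0.6166 Ω
Seg 2: A = πr² = π(1.9800e-03 m)² = 1.232e-05 m²
R_2 = (6.51×10^-7)(14.8)/(1.232e-05) = 0.7823 Ω
Seg 3: A = π(d/2)² = π(1.2350e-03 m)² = 4.792e-06 m²
R_3 = (7.17×10^-8)(17.3)/(4.792e-06) = 0.2589 Ω
R_total = R_1 + R_2 + R_3 = 1.66 Ω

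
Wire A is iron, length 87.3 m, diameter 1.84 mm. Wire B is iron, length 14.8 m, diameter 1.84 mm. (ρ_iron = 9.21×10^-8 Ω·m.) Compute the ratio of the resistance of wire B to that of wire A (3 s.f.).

R ∝ ρL/d², so R_B/R_A = (L_B/L_A)
= (14.8/87.3) = 0.170

0.170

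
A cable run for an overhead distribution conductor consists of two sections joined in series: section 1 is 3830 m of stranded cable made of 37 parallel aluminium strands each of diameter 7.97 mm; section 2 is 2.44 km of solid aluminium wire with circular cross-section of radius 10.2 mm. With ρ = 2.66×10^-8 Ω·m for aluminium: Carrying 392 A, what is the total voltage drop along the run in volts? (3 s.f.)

Section 1: A_strand = π(3.9850e-03)² = 4.989e-05 m²; R₁ = ρL/(N·A_s) = (2.66×10^-8)(3830)/(37×4.989e-05) = 0.05519 Ω
Section 2: A = πr² = π(1.0200e-02 m)² = 3.269e-04 m²
R₂ = (2.66×10^-8)(2440)/(3.269e-04) = 0.1986 Ω
R = R₁ + R₂ = 0.2538 Ω
V = IR = 392 × 0.2538 = 99.5 V

99.5 V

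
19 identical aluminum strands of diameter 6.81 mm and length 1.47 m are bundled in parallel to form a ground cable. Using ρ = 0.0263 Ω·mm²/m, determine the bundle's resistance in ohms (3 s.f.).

ρ = 0.0263 Ω·mm²/m = 2.63×10^-8 Ω·m
A_strand = π(3.4050e-03 m)² = 3.642e-05 m²
R_strand = ρL/A = (2.63×10^-8)(1.47)/(3.642e-05) = 0.001061 Ω
R_total = R_strand/N = 0.001061/19 = 5.59×10^-5 Ω

5.59×10^-5 Ω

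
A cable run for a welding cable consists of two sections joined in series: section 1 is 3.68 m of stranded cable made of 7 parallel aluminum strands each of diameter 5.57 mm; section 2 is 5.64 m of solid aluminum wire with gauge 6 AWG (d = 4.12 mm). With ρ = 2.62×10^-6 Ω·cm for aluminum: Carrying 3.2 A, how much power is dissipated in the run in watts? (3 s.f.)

0.119 W

ρ = 2.62×10^-6 Ω·cm = 2.62×10^-8 Ω·m
Section 1: A_strand = π(2.7850e-03)² = 2.437e-05 m²; R₁ = ρL/(N·A_s) = (2.62×10^-8)(3.68)/(7×2.437e-05) = 5.653×10^-4 Ω
Section 2: A = π(4.12/2 mm)² = π(2.0600e-03 m)² = 1.333e-05 m²
R₂ = (2.62×10^-8)(5.64)/(1.333e-05) = 0.01108 Ω
R = R₁ + R₂ = 0.01165 Ω
P = I²R = (3.2)² × 0.01165 = 0.119 W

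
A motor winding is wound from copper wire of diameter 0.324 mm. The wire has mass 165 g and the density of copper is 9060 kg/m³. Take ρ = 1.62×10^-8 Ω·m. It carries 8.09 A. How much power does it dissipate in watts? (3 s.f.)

A = π(d/2)² = π(1.6200e-04 m)² = 8.2448e-08 m²
L = m/(density·A) = 0.165/(9060×8.2448e-08) = 220.9 m
R = ρL/A = (1.62×10^-8)(220.9)/(8.2448e-08) = 43.4 Ω
P = I²R = (8.09)² × 43.4 = 2840 W

2840 W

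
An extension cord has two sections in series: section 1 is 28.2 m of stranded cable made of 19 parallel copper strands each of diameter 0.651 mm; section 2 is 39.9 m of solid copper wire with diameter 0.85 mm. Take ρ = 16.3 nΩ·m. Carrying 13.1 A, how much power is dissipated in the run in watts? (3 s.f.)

ρ = 16.3 nΩ·m = 1.63×10^-8 Ω·m
Section 1: A_strand = π(3.2550e-04)² = 3.329e-07 m²; R₁ = ρL/(N·A_s) = (1.63×10^-8)(28.2)/(19×3.329e-07) = 0.07268 Ω
Section 2: A = π(d/2)² = π(4.2500e-04 m)² = 5.675e-07 m²
R₂ = (1.63×10^-8)(39.9)/(5.675e-07) = 1.146 Ω
R = R₁ + R₂ = 1.219 Ω
P = I²R = (13.1)² × 1.219 = 209 W

209 W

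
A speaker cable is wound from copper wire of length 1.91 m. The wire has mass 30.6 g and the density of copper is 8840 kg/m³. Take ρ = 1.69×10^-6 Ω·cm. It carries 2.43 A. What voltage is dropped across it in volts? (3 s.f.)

0.0433 V

ρ = 1.69×10^-6 Ω·cm = 1.69×10^-8 Ω·m
A = m/(density·L) = 0.0306/(8840×1.91) = 1.8123e-06 m²
R = ρL/A = (1.69×10^-8)(1.91)/(1.8123e-06) = 0.01781 Ω
V = IR = 2.43 × 0.01781 = 0.0433 V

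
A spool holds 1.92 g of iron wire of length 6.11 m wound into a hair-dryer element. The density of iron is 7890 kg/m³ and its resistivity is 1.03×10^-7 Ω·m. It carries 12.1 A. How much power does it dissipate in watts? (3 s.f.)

2310 W

A = m/(density·L) = 0.00192/(7890×6.11) = 3.9827e-08 m²
R = ρL/A = (1.03×10^-7)(6.11)/(3.9827e-08) = 15.8 Ω
P = I²R = (12.1)² × 15.8 = 2310 W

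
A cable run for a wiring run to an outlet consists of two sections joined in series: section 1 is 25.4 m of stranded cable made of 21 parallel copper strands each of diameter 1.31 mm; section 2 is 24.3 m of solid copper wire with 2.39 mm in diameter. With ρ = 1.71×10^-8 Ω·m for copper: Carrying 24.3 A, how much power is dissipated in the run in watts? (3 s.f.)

Section 1: A_strand = π(6.5500e-04)² = 1.348e-06 m²; R₁ = ρL/(N·A_s) = (1.71×10^-8)(25.4)/(21×1.348e-06) = 0.01535 Ω
Section 2: A = π(d/2)² = π(1.1950e-03 m)² = 4.486e-06 m²
R₂ = (1.71×10^-8)(24.3)/(4.486e-06) = 0.09262 Ω
R = R₁ + R₂ = 0.108 Ω
P = I²R = (24.3)² × 0.108 = 63.8 W

63.8 W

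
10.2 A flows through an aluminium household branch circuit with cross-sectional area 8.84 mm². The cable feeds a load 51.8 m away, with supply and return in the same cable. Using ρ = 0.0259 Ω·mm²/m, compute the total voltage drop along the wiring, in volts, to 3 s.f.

3.10 V

ρ = 0.0259 Ω·mm²/m = 2.59×10^-8 Ω·m
A = 8.84 mm² = 8.840e-06 m²
Total conductor length (both ways) L = 2 × 51.8 = 103.6 m
R = ρL/A = (2.59×10^-8)(103.6)/(8.840e-06) = 0.3035 Ω
V = IR = 10.2 × 0.3035 = 3.10 V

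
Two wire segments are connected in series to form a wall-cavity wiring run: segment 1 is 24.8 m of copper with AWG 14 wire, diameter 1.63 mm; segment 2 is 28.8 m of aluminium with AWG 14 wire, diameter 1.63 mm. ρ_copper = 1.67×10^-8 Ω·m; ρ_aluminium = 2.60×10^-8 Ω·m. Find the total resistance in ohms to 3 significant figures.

Segment 1: A = π(1.63/2 mm)² = π(8.1500e-04 m)² = 2.087e-06 m²
R₁ = ρL/A = (1.67×10^-8)(24.8)/(2.087e-06) = 0.1985 Ω
Segment 2: A = π(1.63/2 mm)² = π(8.1500e-04 m)² = 2.087e-06 m²
R₂ = (2.60×10^-8)(28.8)/(2.087e-06) = 0.3588 Ω
R = R₁ + R₂ = 0.557 Ω

0.557 Ω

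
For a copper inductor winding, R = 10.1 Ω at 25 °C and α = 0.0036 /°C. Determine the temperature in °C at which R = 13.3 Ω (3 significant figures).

113 °C

R = R₀(1 + α(T − T₀)) ⇒ T = T₀ + (R/R₀ − 1)/α
T = 25 + (13.3/10.1 − 1)/0.0036 = 25 + (0.3168)/0.0036 = 113 °C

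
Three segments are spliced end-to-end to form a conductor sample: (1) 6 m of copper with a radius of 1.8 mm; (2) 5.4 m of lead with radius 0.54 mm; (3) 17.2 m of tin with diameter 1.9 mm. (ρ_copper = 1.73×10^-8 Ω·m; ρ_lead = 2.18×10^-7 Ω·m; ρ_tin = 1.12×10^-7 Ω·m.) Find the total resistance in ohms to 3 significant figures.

1.97 Ω

Seg 1: A = πr² = π(1.8000e-03 m)² = 1.018e-05 m²
R_1 = (1.73×10^-8)(6)/(1.018e-05) = 0.0102 Ω
Seg 2: A = πr² = π(5.4000e-04 m)² = 9.161e-07 m²
R_2 = (2.18×10^-7)(5.4)/(9.161e-07) = 1.285 Ω
Seg 3: A = π(d/2)² = π(9.5000e-04 m)² = 2.835e-06 m²
R_3 = (1.12×10^-7)(17.2)/(2.835e-06) = 0.6794 Ω
R_total = R_1 + R_2 + R_3 = 1.97 Ω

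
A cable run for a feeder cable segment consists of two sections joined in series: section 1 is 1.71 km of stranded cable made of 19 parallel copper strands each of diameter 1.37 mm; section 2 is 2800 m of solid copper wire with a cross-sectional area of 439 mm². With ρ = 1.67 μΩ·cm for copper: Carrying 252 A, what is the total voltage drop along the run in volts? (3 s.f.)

ρ = 1.67 μΩ·cm = 1.67×10^-8 Ω·m
Section 1: A_strand = π(6.8500e-04)² = 1.474e-06 m²; R₁ = ρL/(N·A_s) = (1.67×10^-8)(1710)/(19×1.474e-06) = 1.02 Ω
Section 2: A = 439 mm² = 4.390e-04 m²
R₂ = (1.67×10^-8)(2800)/(4.390e-04) = 0.1065 Ω
R = R₁ + R₂ = 1.126 Ω
V = IR = 252 × 1.126 = 284 V

284 V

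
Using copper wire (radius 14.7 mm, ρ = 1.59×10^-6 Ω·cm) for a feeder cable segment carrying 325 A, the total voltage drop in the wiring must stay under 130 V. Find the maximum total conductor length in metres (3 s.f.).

17100 m

ρ = 1.59×10^-6 Ω·cm = 1.59×10^-8 Ω·m
A = πr² = π(1.4700e-02 m)² = 6.789e-04 m²
L_max = V_max·A/(1·ρI) = (130)(6.789e-04)/(1.59×10^-8×325) = 17100 m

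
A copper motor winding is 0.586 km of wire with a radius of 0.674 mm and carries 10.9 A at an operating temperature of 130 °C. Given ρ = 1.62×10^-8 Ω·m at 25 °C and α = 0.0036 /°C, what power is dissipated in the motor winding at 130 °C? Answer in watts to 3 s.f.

1090 W

A = πr² = π(6.7400e-04 m)² = 1.427e-06 m²
R₍25₎ = ρL/A = (1.62×10^-8)(586)/(1.427e-06) = 6.652 Ω
R₍130₎ = R₍25₎(1 + αΔT) = 6.652 × (1 + 0.0036×105) = 9.166 Ω
P = I²R = (10.9)² × 9.166 = 1090 W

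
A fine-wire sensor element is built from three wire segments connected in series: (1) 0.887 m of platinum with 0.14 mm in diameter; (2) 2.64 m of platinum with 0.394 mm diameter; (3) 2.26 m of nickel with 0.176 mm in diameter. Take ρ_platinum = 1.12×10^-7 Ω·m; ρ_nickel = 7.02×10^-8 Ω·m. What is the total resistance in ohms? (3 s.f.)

Seg 1: A = π(d/2)² = π(7.0000e-05 m)² = 1.539e-08 m²
R_1 = (1.12×10^-7)(0.887)/(1.539e-08) = 6.454 Ω
Seg 2: A = π(d/2)² = π(1.9700e-04 m)² = 1.219e-07 m²
R_2 = (1.12×10^-7)(2.64)/(1.219e-07) = 2.425 Ω
Seg 3: A = π(d/2)² = π(8.8000e-05 m)² = 2.433e-08 m²
R_3 = (7.02×10^-8)(2.26)/(2.433e-08) = 6.521 Ω
R_total = R_1 + R_2 + R_3 = 15.4 Ω

15.4 Ω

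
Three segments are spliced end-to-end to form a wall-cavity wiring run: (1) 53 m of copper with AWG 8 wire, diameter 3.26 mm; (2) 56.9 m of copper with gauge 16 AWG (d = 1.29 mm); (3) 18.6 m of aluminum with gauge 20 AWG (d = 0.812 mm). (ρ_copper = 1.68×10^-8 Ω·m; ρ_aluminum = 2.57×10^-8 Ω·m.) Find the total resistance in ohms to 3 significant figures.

Seg 1: A = π(3.26/2 mm)² = π(1.6300e-03 m)² = 8.347e-06 m²
R_1 = (1.68×10^-8)(53)/(8.347e-06) = 0.1067 Ω
Seg 2: A = π(1.29/2 mm)² = π(6.4500e-04 m)² = 1.307e-06 m²
R_2 = (1.68×10^-8)(56.9)/(1.307e-06) = 0.7314 Ω
Seg 3: A = π(0.812/2 mm)² = π(4.0600e-04 m)² = 5.178e-07 m²
R_3 = (2.57×10^-8)(18.6)/(5.178e-07) = 0.9231 Ω
R_total = R_1 + R_2 + R_3 = 1.76 Ω

1.76 Ω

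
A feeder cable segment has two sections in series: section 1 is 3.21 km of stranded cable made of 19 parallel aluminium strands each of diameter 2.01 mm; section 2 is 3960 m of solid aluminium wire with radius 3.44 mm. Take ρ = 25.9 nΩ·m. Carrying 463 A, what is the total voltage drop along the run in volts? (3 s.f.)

1920 V

ρ = 25.9 nΩ·m = 2.59×10^-8 Ω·m
Section 1: A_strand = π(1.0050e-03)² = 3.173e-06 m²; R₁ = ρL/(N·A_s) = (2.59×10^-8)(3210)/(19×3.173e-06) = 1.379 Ω
Section 2: A = πr² = π(3.4400e-03 m)² = 3.718e-05 m²
R₂ = (2.59×10^-8)(3960)/(3.718e-05) = 2.759 Ω
R = R₁ + R₂ = 4.138 Ω
V = IR = 463 × 4.138 = 1920 V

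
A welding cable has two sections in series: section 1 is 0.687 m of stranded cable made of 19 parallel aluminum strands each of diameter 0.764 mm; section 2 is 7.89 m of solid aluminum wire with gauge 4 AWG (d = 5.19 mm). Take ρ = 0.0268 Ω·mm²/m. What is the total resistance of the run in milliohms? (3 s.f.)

12.1 mΩ

ρ = 0.0268 Ω·mm²/m = 2.68×10^-8 Ω·m
Section 1: A_strand = π(3.8200e-04)² = 4.584e-07 m²; R₁ = ρL/(N·A_s) = (2.68×10^-8)(0.687)/(19×4.584e-07) = 0.002114 Ω
Section 2: A = π(5.19/2 mm)² = π(2.5950e-03 m)² = 2.116e-05 m²
R₂ = (2.68×10^-8)(7.89)/(2.116e-05) = 0.009995 Ω
R = R₁ + R₂ = 12.1 mΩ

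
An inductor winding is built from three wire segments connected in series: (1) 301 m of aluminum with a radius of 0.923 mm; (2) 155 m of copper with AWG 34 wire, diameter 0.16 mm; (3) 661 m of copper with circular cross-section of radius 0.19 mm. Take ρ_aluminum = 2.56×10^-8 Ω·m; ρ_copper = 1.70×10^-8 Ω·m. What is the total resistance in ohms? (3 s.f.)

233 Ω

Seg 1: A = πr² = π(9.2300e-04 m)² = 2.676e-06 m²
R_1 = (2.56×10^-8)(301)/(2.676e-06) = 2.879 Ω
Seg 2: A = π(0.16/2 mm)² = π(8.0000e-05 m)² = 2.011e-08 m²
R_2 = (1.70×10^-8)(155)/(2.011e-08) = 131.1 Ω
Seg 3: A = πr² = π(1.9000e-04 m)² = 1.134e-07 m²
R_3 = (1.70×10^-8)(661)/(1.134e-07) = 99.08 Ω
R_total = R_1 + R_2 + R_3 = 233 Ω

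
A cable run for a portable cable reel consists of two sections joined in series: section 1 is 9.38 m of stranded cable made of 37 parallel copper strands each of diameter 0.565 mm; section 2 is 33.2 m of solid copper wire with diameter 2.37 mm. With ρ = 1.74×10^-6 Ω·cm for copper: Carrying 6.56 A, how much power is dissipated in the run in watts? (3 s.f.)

6.39 W

ρ = 1.74×10^-6 Ω·cm = 1.74×10^-8 Ω·m
Section 1: A_strand = π(2.8250e-04)² = 2.507e-07 m²; R₁ = ρL/(N·A_s) = (1.74×10^-8)(9.38)/(37×2.507e-07) = 0.01759 Ω
Section 2: A = π(d/2)² = π(1.1850e-03 m)² = 4.412e-06 m²
R₂ = (1.74×10^-8)(33.2)/(4.412e-06) = 0.1309 Ω
R = R₁ + R₂ = 0.1485 Ω
P = I²R = (6.56)² × 0.1485 = 6.39 W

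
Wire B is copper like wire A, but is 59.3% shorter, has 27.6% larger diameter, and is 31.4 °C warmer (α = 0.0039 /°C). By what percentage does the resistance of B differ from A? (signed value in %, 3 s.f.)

R ∝ ρL/d² with ρ ∝ (1+αΔT), so R_B/R_A = (1 − 59.3/100) × (1 + 27.6/100)⁻² × (1 + 0.0039×31.4)
= 0.407 × 0.6142 × 1.123 = 0.2806
(R_B − R_A)/R_A = 0.2806 − 1 = -71.9%

-71.9%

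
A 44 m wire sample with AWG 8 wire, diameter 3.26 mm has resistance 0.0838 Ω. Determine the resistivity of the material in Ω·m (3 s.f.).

1.59×10^-8 Ω·m

A = π(3.26/2 mm)² = π(1.6300e-03 m)² = 8.347e-06 m²
ρ = RA/L = (0.0838)(8.347e-06)/(44) = 1.59×10^-8 Ω·m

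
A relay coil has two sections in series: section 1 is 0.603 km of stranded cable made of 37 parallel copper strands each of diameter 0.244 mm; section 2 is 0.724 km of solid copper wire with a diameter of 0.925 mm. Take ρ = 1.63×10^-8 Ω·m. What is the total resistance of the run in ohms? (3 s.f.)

23.2 Ω

Section 1: A_strand = π(1.2200e-04)² = 4.676e-08 m²; R₁ = ρL/(N·A_s) = (1.63×10^-8)(603)/(37×4.676e-08) = 5.681 Ω
Section 2: A = π(d/2)² = π(4.6250e-04 m)² = 6.720e-07 m²
R₂ = (1.63×10^-8)(724)/(6.720e-07) = 17.56 Ω
R = R₁ + R₂ = 23.2 Ω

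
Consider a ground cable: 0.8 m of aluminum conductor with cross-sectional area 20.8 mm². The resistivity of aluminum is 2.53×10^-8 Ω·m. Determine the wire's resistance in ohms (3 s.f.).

9.73×10^-4 Ω

A = 20.8 mm² = 2.080e-05 m²
R = ρL/A = (2.53×10^-8)(0.8 m)/(2.080e-05 m²) = 9.73×10^-4 Ω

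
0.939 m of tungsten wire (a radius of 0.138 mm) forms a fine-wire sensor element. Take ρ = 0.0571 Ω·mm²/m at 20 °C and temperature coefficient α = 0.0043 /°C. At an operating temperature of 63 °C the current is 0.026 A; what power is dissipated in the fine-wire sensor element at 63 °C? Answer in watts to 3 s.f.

ρ = 0.0571 Ω·mm²/m = 5.71×10^-8 Ω·m
A = πr² = π(1.3800e-04 m)² = 5.983e-08 m²
R₍20₎ = ρL/A = (5.71×10^-8)(0.939)/(5.983e-08) = 0.8962 Ω
R₍63₎ = R₍20₎(1 + αΔT) = 0.8962 × (1 + 0.0043×43) = 1.062 Ω
P = I²R = (0.026)² × 1.062 = 7.18×10^-4 W

7.18×10^-4 W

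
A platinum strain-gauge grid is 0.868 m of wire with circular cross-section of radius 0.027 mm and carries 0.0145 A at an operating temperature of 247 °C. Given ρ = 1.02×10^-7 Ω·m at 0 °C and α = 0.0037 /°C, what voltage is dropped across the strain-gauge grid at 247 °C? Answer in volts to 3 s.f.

1.07 V

A = πr² = π(2.7000e-05 m)² = 2.290e-09 m²
R₍0₎ = ρL/A = (1.02×10^-7)(0.868)/(2.290e-09) = 38.66 Ω
R₍247₎ = R₍0₎(1 + αΔT) = 38.66 × (1 + 0.0037×247) = 73.99 Ω
V = IR = 0.0145 × 73.99 = 1.07 V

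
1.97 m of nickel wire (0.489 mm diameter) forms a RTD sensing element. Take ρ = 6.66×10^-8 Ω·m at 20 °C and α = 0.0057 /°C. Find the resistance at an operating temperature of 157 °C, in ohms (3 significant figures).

A = π(d/2)² = π(2.4450e-04 m)² = 1.878e-07 m²
R₍20°C₎ = ρL/A = (6.66×10^-8)(1.97)/(1.878e-07) = 0.6986 Ω
R = R₀(1 + αΔT) = 0.6986(1 + 0.0057×137) = 1.24 Ω

1.24 Ω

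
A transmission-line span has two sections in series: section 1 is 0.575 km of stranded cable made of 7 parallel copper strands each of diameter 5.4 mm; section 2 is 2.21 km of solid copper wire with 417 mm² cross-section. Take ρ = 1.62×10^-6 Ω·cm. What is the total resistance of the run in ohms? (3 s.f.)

ρ = 1.62×10^-6 Ω·cm = 1.62×10^-8 Ω·m
Section 1: A_strand = π(2.7000e-03)² = 2.290e-05 m²; R₁ = ρL/(N·A_s) = (1.62×10^-8)(575)/(7×2.290e-05) = 0.0581 Ω
Section 2: A = 417 mm² = 4.170e-04 m²
R₂ = (1.62×10^-8)(2210)/(4.170e-04) = 0.08586 Ω
R = R₁ + R₂ = 0.144 Ω

0.144 Ω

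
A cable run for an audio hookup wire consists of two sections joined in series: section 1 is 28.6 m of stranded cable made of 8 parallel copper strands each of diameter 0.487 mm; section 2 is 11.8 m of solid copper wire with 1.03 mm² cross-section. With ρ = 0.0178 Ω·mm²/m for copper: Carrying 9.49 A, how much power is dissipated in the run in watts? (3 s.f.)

ρ = 0.0178 Ω·mm²/m = 1.78×10^-8 Ω·m
Section 1: A_strand = π(2.4350e-04)² = 1.863e-07 m²; R₁ = ρL/(N·A_s) = (1.78×10^-8)(28.6)/(8×1.863e-07) = 0.3416 Ω
Section 2: A = 1.03 mm² = 1.030e-06 m²
R₂ = (1.78×10^-8)(11.8)/(1.030e-06) = 0.2039 Ω
R = R₁ + R₂ = 0.5455 Ω
P = I²R = (9.49)² × 0.5455 = 49.1 W

49.1 W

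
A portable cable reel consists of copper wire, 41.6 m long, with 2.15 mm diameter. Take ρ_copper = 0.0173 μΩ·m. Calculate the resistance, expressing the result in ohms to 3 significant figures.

ρ = 0.0173 μΩ·m = 1.73×10^-8 Ω·m
A = π(d/2)² = π(1.0750e-03 m)² = 3.631e-06 m²
R = ρL/A = (1.73×10^-8)(41.6 m)/(3.631e-06 m²) = 0.198 Ω

0.198 Ω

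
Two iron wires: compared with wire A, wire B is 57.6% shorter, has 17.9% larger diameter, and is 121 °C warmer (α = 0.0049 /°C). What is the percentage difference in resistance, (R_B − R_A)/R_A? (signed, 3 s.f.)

R ∝ ρL/d² with ρ ∝ (1+αΔT), so R_B/R_A = (1 − 57.6/100) × (1 + 17.9/100)⁻² × (1 + 0.0049×121)
= 0.424 × 0.7194 × 1.593 = 0.4859
(R_B − R_A)/R_A = 0.4859 − 1 = -51.4%

-51.4%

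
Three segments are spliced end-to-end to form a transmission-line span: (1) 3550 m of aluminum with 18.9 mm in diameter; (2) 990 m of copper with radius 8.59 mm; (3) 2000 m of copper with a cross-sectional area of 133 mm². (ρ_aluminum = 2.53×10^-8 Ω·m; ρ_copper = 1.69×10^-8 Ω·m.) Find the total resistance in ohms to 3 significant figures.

0.646 Ω

Seg 1: A = π(d/2)² = π(9.4500e-03 m)² = 2.806e-04 m²
R_1 = (2.53×10^-8)(3550)/(2.806e-04) = 0.3201 Ω
Seg 2: A = πr² = π(8.5900e-03 m)² = 2.318e-04 m²
R_2 = (1.69×10^-8)(990)/(2.318e-04) = 0.07217 Ω
Seg 3: A = 133 mm² = 1.330e-04 m²
R_3 = (1.69×10^-8)(2000)/(1.330e-04) = 0.2541 Ω
R_total = R_1 + R_2 + R_3 = 0.646 Ω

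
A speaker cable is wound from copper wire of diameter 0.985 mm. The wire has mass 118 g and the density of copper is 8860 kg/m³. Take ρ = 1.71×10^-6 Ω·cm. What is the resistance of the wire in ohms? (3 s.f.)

ρ = 1.71×10^-6 Ω·cm = 1.71×10^-8 Ω·m
A = π(d/2)² = π(4.9250e-04 m)² = 7.6201e-07 m²
L = m/(density·A) = 0.118/(8860×7.6201e-07) = 17.48 m
R = ρL/A = (1.71×10^-8)(17.48)/(7.6201e-07) = 0.392 Ω

0.392 Ω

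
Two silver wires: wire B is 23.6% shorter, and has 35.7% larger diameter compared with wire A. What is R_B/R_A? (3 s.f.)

R ∝ L/d², so R_B/R_A = (1 − 23.6/100) × (1 + 35.7/100)⁻²
= 0.764 × 0.5431 = 0.415

0.415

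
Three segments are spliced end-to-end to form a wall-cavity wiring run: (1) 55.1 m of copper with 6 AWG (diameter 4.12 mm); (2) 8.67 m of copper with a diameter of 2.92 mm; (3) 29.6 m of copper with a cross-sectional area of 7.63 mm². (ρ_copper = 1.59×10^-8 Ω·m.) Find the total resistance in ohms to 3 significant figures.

0.148 Ω

Seg 1: A = π(4.12/2 mm)² = π(2.0600e-03 m)² = 1.333e-05 m²
R_1 = (1.59×10^-8)(55.1)/(1.333e-05) = 0.06571 Ω
Seg 2: A = π(d/2)² = π(1.4600e-03 m)² = 6.697e-06 m²
R_2 = (1.59×10^-8)(8.67)/(6.697e-06) = 0.02059 Ω
Seg 3: A = 7.63 mm² = 7.630e-06 m²
R_3 = (1.59×10^-8)(29.6)/(7.630e-06) = 0.06168 Ω
R_total = R_1 + R_2 + R_3 = 0.148 Ω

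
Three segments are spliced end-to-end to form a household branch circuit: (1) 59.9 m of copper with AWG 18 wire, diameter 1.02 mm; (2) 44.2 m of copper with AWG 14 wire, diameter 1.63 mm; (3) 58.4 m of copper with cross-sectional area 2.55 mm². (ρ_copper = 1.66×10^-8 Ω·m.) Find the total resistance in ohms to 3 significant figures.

Seg 1: A = π(1.02/2 mm)² = π(5.1000e-04 m)² = 8.171e-07 m²
R_1 = (1.66×10^-8)(59.9)/(8.171e-07) = 1.217 Ω
Seg 2: A = π(1.63/2 mm)² = π(8.1500e-04 m)² = 2.087e-06 m²
R_2 = (1.66×10^-8)(44.2)/(2.087e-06) = 0.3516 Ω
Seg 3: A = 2.55 mm² = 2.550e-06 m²
R_3 = (1.66×10^-8)(58.4)/(2.550e-06) = 0.3802 Ω
R_total = R_1 + R_2 + R_3 = 1.95 Ω

1.95 Ω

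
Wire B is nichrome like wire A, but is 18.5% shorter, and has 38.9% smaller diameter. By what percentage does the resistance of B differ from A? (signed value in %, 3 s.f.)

R ∝ L/d², so R_B/R_A = (1 − 18.5/100) × (1 − 38.9/100)⁻²
= 0.815 × 2.679 = 2.183
(R_B − R_A)/R_A = 2.183 − 1 = 118%

118%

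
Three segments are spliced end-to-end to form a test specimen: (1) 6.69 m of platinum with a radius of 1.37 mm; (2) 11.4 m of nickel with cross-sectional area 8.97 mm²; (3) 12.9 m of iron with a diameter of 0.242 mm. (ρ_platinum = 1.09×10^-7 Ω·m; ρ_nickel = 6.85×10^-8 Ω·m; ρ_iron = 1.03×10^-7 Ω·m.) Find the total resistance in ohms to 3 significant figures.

29.1 Ω

Seg 1: A = πr² = π(1.3700e-03 m)² = 5.896e-06 m²
R_1 = (1.09×10^-7)(6.69)/(5.896e-06) = 0.1237 Ω
Seg 2: A = 8.97 mm² = 8.970e-06 m²
R_2 = (6.85×10^-8)(11.4)/(8.970e-06) = 0.08706 Ω
Seg 3: A = π(d/2)² = π(1.2100e-04 m)² = 4.600e-08 m²
R_3 = (1.03×10^-7)(12.9)/(4.600e-08) = 28.89 Ω
R_total = R_1 + R_2 + R_3 = 29.1 Ω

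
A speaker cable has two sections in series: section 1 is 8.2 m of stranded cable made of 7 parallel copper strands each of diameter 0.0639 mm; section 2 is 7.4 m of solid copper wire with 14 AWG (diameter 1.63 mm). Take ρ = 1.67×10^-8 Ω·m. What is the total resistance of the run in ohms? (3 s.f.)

6.16 Ω

Section 1: A_strand = π(3.1950e-05)² = 3.207e-09 m²; R₁ = ρL/(N·A_s) = (1.67×10^-8)(8.2)/(7×3.207e-09) = 6.1 Ω
Section 2: A = π(1.63/2 mm)² = π(8.1500e-04 m)² = 2.087e-06 m²
R₂ = (1.67×10^-8)(7.4)/(2.087e-06) = 0.05922 Ω
R = R₁ + R₂ = 6.16 Ω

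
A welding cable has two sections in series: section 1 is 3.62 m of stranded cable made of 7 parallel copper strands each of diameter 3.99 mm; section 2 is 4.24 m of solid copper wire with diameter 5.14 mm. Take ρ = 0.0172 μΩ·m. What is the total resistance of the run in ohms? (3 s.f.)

0.00423 Ω

ρ = 0.0172 μΩ·m = 1.72×10^-8 Ω·m
Section 1: A_strand = π(1.9950e-03)² = 1.250e-05 m²; R₁ = ρL/(N·A_s) = (1.72×10^-8)(3.62)/(7×1.250e-05) = 7.114×10^-4 Ω
Section 2: A = π(d/2)² = π(2.5700e-03 m)² = 2.075e-05 m²
R₂ = (1.72×10^-8)(4.24)/(2.075e-05) = 0.003515 Ω
R = R₁ + R₂ = 0.00423 Ω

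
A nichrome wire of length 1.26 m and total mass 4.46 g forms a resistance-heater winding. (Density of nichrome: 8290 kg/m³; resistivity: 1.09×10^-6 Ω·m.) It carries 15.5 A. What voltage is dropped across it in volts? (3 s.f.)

A = m/(density·L) = 0.00446/(8290×1.26) = 4.2698e-07 m²
R = ρL/A = (1.09×10^-6)(1.26)/(4.2698e-07) = 3.217 Ω
V = IR = 15.5 × 3.217 = 49.9 V

49.9 V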